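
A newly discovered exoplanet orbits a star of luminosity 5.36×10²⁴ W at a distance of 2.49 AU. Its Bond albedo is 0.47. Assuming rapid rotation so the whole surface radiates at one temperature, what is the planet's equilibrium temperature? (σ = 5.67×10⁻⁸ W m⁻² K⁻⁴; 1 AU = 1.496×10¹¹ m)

T_eq ≈ 51.8 K

d = 2.49 AU = 3.73×10¹¹ m.
Flux: S = L/(4πd²) = 5.36×10²⁴/(4π×(3.73×10¹¹)²) = 3.07 W m⁻².
Energy balance: absorbed = emitted ⇒ πR²·S(1−A) = 4πR²·σT_eq⁴, so T_eq⁴ = S(1−A)/(4σ).
T_eq = [3.07 × 0.53 / (4 × 5.67×10⁻⁸)]^(1/4) = (7.18×10⁶)^(1/4) = 51.8 K.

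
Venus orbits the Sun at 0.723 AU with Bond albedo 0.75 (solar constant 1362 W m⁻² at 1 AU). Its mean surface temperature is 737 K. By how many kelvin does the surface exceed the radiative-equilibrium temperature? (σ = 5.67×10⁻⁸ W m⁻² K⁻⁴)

S = 1362/0.723² = 2606 W m⁻².
T_eq = [S(1−A)/(4σ)]^(1/4) = [2606×0.25/(4×5.67×10⁻⁸)]^(1/4) = 231.5 K.
ΔT = T_surf − T_eq = 737 − 231.5.

ΔT ≈ 505.5 K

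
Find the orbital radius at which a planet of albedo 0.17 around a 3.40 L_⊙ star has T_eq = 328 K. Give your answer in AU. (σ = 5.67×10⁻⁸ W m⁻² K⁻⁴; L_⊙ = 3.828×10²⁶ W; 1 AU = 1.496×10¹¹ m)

L = 3.40 × 3.828×10²⁶ = 1.30×10²⁷ W.
From T_eq⁴ = L(1−A)/(16πσd²): d = √[L(1−A)/(16πσT_eq⁴)].
d = √[1.30×10²⁷ × 0.83 / (16π × 5.67×10⁻⁸ × (328)⁴)] = 1.81×10¹¹ m = 1.21 AU.

d ≈ 1.21 AU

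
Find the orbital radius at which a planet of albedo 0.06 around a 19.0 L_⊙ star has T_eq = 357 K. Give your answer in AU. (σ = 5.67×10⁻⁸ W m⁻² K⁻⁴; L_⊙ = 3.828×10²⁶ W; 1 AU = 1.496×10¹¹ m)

d ≈ 2.57 AU

L = 19.0 × 3.828×10²⁶ = 7.27×10²⁷ W.
From T_eq⁴ = L(1−A)/(16πσd²): d = √[L(1−A)/(16πσT_eq⁴)].
d = √[7.27×10²⁷ × 0.94 / (16π × 5.67×10⁻⁸ × (357)⁴)] = 3.84×10¹¹ m = 2.57 AU.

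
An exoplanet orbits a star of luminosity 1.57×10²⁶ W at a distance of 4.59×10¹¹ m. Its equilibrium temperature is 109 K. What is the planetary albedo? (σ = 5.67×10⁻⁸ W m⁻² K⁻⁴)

A ≈ 0.46

Flux: S = L/(4πd²) = 1.57×10²⁶/(4π×(4.59×10¹¹)²) = 59.3 W m⁻².
From T_eq⁴ = S(1−A)/(4σ): 1−A = 4σT_eq⁴/S.
1−A = 4 × 5.67×10⁻⁸ × (109)⁴ / 59.3 = 0.540.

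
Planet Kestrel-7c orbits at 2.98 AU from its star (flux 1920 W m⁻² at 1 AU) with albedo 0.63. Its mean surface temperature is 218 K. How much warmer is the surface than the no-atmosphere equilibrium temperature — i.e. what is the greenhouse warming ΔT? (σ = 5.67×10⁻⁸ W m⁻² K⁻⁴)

ΔT ≈ 81.0 K

S = 1920/2.98² = 216.2 W m⁻².
T_eq = [S(1−A)/(4σ)]^(1/4) = [216.2×0.37/(4×5.67×10⁻⁸)]^(1/4) = 137.0 K.
ΔT = T_surf − T_eq = 218 − 137.0.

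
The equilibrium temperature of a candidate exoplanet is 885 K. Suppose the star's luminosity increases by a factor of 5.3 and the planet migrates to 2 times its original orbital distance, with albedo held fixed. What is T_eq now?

T_eq ∝ L^(1/4) · d^(−1/2).
T′ = 885 × 5.3^(1/4) / 2^(1/2) = 950 K.

T_eq ≈ 950 K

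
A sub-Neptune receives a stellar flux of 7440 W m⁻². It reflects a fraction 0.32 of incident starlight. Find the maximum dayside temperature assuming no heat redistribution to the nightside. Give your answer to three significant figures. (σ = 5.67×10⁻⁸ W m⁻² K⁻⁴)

With no redistribution each surface element balances locally: S(1−A) = σT⁴.
T = [7440 × 0.68 / 5.67×10⁻⁸]^(1/4) = (8.92×10¹⁰)^(1/4) = 547 K.

T_ss ≈ 547 K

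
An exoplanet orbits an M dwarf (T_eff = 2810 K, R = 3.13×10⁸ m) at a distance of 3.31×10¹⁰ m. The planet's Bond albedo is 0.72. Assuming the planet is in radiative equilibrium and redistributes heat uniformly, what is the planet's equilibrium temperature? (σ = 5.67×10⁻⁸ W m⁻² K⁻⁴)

L = 4πR_⋆²σT_⋆⁴ = 4π(3.13×10⁸)² × 5.67×10⁻⁸ × (2810)⁴ = 4.35×10²⁴ W.
S = L/(4πd²) = 316 W m⁻².
Energy balance: absorbed = emitted ⇒ πR²·S(1−A) = 4πR²·σT_eq⁴, so T_eq⁴ = S(1−A)/(4σ).
T_eq = [316 × 0.28 / (4 × 5.67×10⁻⁸)]^(1/4) = (3.90×10⁸)^(1/4) = 141 K.

T_eq ≈ 141 K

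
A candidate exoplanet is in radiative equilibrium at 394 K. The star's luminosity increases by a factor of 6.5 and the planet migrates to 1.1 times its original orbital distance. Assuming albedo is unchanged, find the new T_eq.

T_eq ∝ L^(1/4) · d^(−1/2).
T′ = 394 × 6.5^(1/4) / 1.1^(1/2) = 600 K.

T_eq ≈ 600 K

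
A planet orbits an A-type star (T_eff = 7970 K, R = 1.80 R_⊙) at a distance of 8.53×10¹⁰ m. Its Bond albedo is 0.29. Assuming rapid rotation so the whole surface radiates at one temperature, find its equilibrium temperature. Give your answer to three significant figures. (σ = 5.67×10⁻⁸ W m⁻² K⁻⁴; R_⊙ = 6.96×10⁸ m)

T_eq ≈ 627 K

R_⋆ = 1.80 × 6.96×10⁸ = 1.25×10⁹ m.
L = 4πR_⋆²σT_⋆⁴ = 4π(1.25×10⁹)² × 5.67×10⁻⁸ × (7970)⁴ = 4.51×10²⁷ W.
S = L/(4πd²) = 4.93×10⁴ W m⁻².
Energy balance: absorbed = emitted ⇒ πR²·S(1−A) = 4πR²·σT_eq⁴, so T_eq⁴ = S(1−A)/(4σ).
T_eq = [4.93×10⁴ × 0.71 / (4 × 5.67×10⁻⁸)]^(1/4) = (1.54×10¹¹)^(1/4) = 627 K.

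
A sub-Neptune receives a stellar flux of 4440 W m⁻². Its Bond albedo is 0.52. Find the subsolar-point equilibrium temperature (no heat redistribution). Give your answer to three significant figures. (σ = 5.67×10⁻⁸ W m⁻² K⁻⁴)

T_ss ≈ 440 K

At the subsolar point the surface absorbs S(1−A) and emits σT⁴ per unit area — no factor of 4, since only the local patch is in balance.
T = [4440 × 0.48 / 5.67×10⁻⁸]^(1/4) = (3.76×10¹⁰)^(1/4) = 440 K.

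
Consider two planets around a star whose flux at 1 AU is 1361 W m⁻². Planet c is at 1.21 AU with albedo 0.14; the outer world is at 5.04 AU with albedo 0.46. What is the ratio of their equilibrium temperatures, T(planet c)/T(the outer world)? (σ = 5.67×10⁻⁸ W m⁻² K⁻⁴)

T₁/T₂ ≈ 2.293

T_eq = [S₀(1−A)/(4σd²)]^(1/4), so T ∝ (1−A)^(1/4) / √d.
T₁ = [1361×0.86/(4×5.67×10⁻⁸×1.21²)]^(1/4) = 243.66 K.
T₂ = [1361×0.54/(4×5.67×10⁻⁸×5.04²)]^(1/4) = 106.28 K.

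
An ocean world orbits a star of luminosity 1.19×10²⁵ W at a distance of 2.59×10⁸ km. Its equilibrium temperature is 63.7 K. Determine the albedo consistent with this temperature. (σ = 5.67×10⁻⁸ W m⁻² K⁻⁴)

A ≈ 0.74

d = 2.59×10⁸ km = 2.59×10¹¹ m.
Flux: S = L/(4πd²) = 1.19×10²⁵/(4π×(2.59×10¹¹)²) = 14.1 W m⁻².
From T_eq⁴ = S(1−A)/(4σ): 1−A = 4σT_eq⁴/S.
1−A = 4 × 5.67×10⁻⁸ × (63.7)⁴ / 14.1 = 0.265.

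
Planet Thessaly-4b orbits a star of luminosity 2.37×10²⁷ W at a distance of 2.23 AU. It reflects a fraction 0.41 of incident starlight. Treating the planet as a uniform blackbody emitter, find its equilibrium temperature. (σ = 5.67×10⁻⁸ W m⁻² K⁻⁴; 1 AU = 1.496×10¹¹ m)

T_eq ≈ 258 K

d = 2.23 AU = 3.34×10¹¹ m.
Flux: S = L/(4πd²) = 2.37×10²⁷/(4π×(3.34×10¹¹)²) = 1690 W m⁻².
Energy balance: absorbed = emitted ⇒ πR²·S(1−A) = 4πR²·σT_eq⁴, so T_eq⁴ = S(1−A)/(4σ).
T_eq = [1690 × 0.59 / (4 × 5.67×10⁻⁸)]^(1/4) = (4.41×10⁹)^(1/4) = 258 K.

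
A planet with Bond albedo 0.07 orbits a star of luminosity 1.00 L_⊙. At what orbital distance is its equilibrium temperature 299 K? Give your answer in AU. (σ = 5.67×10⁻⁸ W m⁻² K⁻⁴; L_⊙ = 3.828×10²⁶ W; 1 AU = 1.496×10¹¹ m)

L = 1.00 × 3.828×10²⁶ = 3.83×10²⁶ W.
From T_eq⁴ = L(1−A)/(16πσd²): d = √[L(1−A)/(16πσT_eq⁴)].
d = √[3.83×10²⁶ × 0.93 / (16π × 5.67×10⁻⁸ × (299)⁴)] = 1.25×10¹¹ m = 0.836 AU.

d ≈ 0.836 AU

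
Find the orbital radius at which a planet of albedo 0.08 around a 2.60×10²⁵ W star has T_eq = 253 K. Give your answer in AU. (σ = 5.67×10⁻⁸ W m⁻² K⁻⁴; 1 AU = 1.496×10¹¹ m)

d ≈ 0.303 AU

From T_eq⁴ = L(1−A)/(16πσd²): d = √[L(1−A)/(16πσT_eq⁴)].
d = √[2.60×10²⁵ × 0.92 / (16π × 5.67×10⁻⁸ × (253)⁴)] = 4.53×10¹⁰ m = 0.303 AU.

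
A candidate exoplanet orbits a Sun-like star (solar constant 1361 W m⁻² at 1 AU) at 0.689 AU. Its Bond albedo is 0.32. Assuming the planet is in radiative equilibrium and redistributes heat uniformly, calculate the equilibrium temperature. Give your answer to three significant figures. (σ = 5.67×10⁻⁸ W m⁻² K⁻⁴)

Flux at 0.689 AU: S = 1361/0.689² = 2870 W m⁻².
Energy balance: absorbed = emitted ⇒ πR²·S(1−A) = 4πR²·σT_eq⁴, so T_eq⁴ = S(1−A)/(4σ).
T_eq = [2870 × 0.68 / (4 × 5.67×10⁻⁸)]^(1/4) = (8.60×10⁹)^(1/4) = 304 K.

T_eq ≈ 304 K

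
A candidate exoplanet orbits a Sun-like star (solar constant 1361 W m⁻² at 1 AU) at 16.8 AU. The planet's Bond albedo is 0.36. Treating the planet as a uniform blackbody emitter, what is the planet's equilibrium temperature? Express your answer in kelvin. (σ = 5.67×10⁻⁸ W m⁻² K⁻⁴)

T_eq ≈ 60.7 K

Flux at 16.8 AU: S = 1361/16.8² = 4.82 W m⁻².
Energy balance: absorbed = emitted ⇒ πR²·S(1−A) = 4πR²·σT_eq⁴, so T_eq⁴ = S(1−A)/(4σ).
T_eq = [4.82 × 0.64 / (4 × 5.67×10⁻⁸)]^(1/4) = (1.36×10⁷)^(1/4) = 60.7 K.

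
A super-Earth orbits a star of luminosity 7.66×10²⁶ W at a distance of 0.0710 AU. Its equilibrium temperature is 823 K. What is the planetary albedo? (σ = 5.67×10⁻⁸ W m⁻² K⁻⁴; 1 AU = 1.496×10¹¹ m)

A ≈ 0.81

d = 0.0710 AU = 1.06×10¹⁰ m.
Flux: S = L/(4πd²) = 7.66×10²⁶/(4π×(1.06×10¹⁰)²) = 5.40×10⁵ W m⁻².
From T_eq⁴ = S(1−A)/(4σ): 1−A = 4σT_eq⁴/S.
1−A = 4 × 5.67×10⁻⁸ × (823)⁴ / 5.40×10⁵ = 0.193.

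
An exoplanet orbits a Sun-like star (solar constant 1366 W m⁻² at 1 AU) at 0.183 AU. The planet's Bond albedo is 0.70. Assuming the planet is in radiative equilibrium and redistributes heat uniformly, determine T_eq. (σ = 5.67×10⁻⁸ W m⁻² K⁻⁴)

Flux at 0.183 AU: S = 1366/0.183² = 4.08×10⁴ W m⁻².
Energy balance: absorbed = emitted ⇒ πR²·S(1−A) = 4πR²·σT_eq⁴, so T_eq⁴ = S(1−A)/(4σ).
T_eq = [4.08×10⁴ × 0.30 / (4 × 5.67×10⁻⁸)]^(1/4) = (5.40×10¹⁰)^(1/4) = 482 K.

T_eq ≈ 482 K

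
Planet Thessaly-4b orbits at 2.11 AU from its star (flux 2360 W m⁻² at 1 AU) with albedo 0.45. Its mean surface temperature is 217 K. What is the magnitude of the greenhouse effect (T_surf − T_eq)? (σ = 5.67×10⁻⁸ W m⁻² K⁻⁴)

S = 2360/2.11² = 530.1 W m⁻².
T_eq = [S(1−A)/(4σ)]^(1/4) = [530.1×0.55/(4×5.67×10⁻⁸)]^(1/4) = 189.4 K.
ΔT = T_surf − T_eq = 217 − 189.4.

ΔT ≈ 27.6 K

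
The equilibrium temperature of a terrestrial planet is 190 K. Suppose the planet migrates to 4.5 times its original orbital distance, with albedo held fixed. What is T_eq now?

T_eq ≈ 89.6 K

T_eq ∝ L^(1/4) · d^(−1/2).
T′ = 190 / 4.5^(1/2) = 89.6 K.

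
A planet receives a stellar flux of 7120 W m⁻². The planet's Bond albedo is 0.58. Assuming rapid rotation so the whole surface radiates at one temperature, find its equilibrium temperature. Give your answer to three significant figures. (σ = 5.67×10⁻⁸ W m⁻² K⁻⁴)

Energy balance: absorbed = emitted ⇒ πR²·S(1−A) = 4πR²·σT_eq⁴, so T_eq⁴ = S(1−A)/(4σ).
T_eq = [7120 × 0.42 / (4 × 5.67×10⁻⁸)]^(1/4) = (1.32×10¹⁰)^(1/4) = 339 K.

T_eq ≈ 339 K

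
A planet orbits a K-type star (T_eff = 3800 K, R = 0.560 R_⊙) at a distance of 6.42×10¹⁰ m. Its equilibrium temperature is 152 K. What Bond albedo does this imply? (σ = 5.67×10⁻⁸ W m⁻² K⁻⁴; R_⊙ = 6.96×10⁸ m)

A ≈ 0.72

R_⋆ = 0.560 × 6.96×10⁸ = 3.90×10⁸ m.
L = 4πR_⋆²σT_⋆⁴ = 4π(3.90×10⁸)² × 5.67×10⁻⁸ × (3800)⁴ = 2.26×10²⁵ W.
S = L/(4πd²) = 436 W m⁻².
From T_eq⁴ = S(1−A)/(4σ): 1−A = 4σT_eq⁴/S.
1−A = 4 × 5.67×10⁻⁸ × (152)⁴ / 436 = 0.278.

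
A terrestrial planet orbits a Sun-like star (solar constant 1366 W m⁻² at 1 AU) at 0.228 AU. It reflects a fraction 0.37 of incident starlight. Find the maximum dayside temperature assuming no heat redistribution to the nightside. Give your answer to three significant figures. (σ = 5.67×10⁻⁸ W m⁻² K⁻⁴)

Flux at 0.228 AU: S = 1366/0.228² = 2.63×10⁴ W m⁻².
With no redistribution each surface element balances locally: S(1−A) = σT⁴.
T = [2.63×10⁴ × 0.63 / 5.67×10⁻⁸]^(1/4) = (2.92×10¹¹)^(1/4) = 735 K.

T_ss ≈ 735 K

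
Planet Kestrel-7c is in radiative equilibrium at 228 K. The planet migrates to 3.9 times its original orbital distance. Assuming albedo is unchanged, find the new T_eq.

T_eq ≈ 115 K

T_eq ∝ L^(1/4) · d^(−1/2).
T′ = 228 / 3.9^(1/2) = 115 K.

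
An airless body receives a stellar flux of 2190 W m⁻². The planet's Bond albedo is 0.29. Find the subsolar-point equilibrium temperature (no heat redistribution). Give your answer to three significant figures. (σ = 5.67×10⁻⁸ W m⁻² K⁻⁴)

At the subsolar point the surface absorbs S(1−A) and emits σT⁴ per unit area — no factor of 4, since only the local patch is in balance.
T = [2190 × 0.71 / 5.67×10⁻⁸]^(1/4) = (2.74×10¹⁰)^(1/4) = 407 K.

T_ss ≈ 407 K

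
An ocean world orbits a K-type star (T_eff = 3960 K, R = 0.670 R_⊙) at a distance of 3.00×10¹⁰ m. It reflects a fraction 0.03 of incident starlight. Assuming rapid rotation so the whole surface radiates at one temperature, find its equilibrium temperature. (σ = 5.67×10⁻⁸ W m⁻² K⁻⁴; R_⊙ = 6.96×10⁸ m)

T_eq ≈ 346 K

R_⋆ = 0.670 × 6.96×10⁸ = 4.66×10⁸ m.
L = 4πR_⋆²σT_⋆⁴ = 4π(4.66×10⁸)² × 5.67×10⁻⁸ × (3960)⁴ = 3.81×10²⁵ W.
S = L/(4πd²) = 3370 W m⁻².
Energy balance: absorbed = emitted ⇒ πR²·S(1−A) = 4πR²·σT_eq⁴, so T_eq⁴ = S(1−A)/(4σ).
T_eq = [3370 × 0.97 / (4 × 5.67×10⁻⁸)]^(1/4) = (1.44×10¹⁰)^(1/4) = 346 K.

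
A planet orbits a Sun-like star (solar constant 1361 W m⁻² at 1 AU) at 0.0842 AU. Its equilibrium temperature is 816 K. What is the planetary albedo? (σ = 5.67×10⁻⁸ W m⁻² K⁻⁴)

A ≈ 0.48

Flux at 0.0842 AU: S = 1361/0.0842² = 1.92×10⁵ W m⁻².
From T_eq⁴ = S(1−A)/(4σ): 1−A = 4σT_eq⁴/S.
1−A = 4 × 5.67×10⁻⁸ × (816)⁴ / 1.92×10⁵ = 0.524.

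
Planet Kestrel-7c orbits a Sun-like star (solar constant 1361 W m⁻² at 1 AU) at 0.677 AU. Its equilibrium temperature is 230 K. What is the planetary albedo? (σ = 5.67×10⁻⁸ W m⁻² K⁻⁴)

Flux at 0.677 AU: S = 1361/0.677² = 2970 W m⁻².
From T_eq⁴ = S(1−A)/(4σ): 1−A = 4σT_eq⁴/S.
1−A = 4 × 5.67×10⁻⁸ × (230)⁴ / 2970 = 0.214.

A ≈ 0.79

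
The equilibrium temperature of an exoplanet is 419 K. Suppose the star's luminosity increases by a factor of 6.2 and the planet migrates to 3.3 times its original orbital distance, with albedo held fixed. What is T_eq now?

T_eq ≈ 364 K

T_eq ∝ L^(1/4) · d^(−1/2).
T′ = 419 × 6.2^(1/4) / 3.3^(1/2) = 364 K.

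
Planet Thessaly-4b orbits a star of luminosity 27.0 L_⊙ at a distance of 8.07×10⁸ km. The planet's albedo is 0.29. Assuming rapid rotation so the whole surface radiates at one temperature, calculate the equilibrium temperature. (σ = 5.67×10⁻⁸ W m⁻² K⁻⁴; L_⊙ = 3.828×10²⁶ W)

d = 8.07×10⁸ km = 8.07×10¹¹ m.
L = 27.0 × 3.828×10²⁶ = 1.03×10²⁸ W.
Flux: S = L/(4πd²) = 1.03×10²⁸/(4π×(8.07×10¹¹)²) = 1260 W m⁻².
Energy balance: absorbed = emitted ⇒ πR²·S(1−A) = 4πR²·σT_eq⁴, so T_eq⁴ = S(1−A)/(4σ).
T_eq = [1260 × 0.71 / (4 × 5.67×10⁻⁸)]^(1/4) = (3.95×10⁹)^(1/4) = 251 K.

T_eq ≈ 251 K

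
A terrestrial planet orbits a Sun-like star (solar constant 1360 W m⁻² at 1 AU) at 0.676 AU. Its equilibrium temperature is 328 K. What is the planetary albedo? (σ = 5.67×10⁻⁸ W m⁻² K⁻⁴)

A ≈ 0.12

Flux at 0.676 AU: S = 1360/0.676² = 2980 W m⁻².
From T_eq⁴ = S(1−A)/(4σ): 1−A = 4σT_eq⁴/S.
1−A = 4 × 5.67×10⁻⁸ × (328)⁴ / 2980 = 0.882.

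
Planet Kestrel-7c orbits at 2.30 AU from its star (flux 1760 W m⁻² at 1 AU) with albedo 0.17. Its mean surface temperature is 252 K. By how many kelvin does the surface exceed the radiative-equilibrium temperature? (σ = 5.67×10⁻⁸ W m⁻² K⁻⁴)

S = 1760/2.30² = 332.7 W m⁻².
T_eq = [S(1−A)/(4σ)]^(1/4) = [332.7×0.83/(4×5.67×10⁻⁸)]^(1/4) = 186.8 K.
ΔT = T_surf − T_eq = 252 − 186.8.

ΔT ≈ 65.2 K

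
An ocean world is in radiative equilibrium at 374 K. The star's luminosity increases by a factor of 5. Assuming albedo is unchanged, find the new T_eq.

T_eq ≈ 559 K

T_eq ∝ L^(1/4) · d^(−1/2).
T′ = 374 × 5^(1/4) = 559 K.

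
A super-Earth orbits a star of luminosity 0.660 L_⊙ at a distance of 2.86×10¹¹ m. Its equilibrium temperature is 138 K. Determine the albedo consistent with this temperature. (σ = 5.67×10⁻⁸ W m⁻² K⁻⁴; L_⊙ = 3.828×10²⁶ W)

A ≈ 0.67

L = 0.660 × 3.828×10²⁶ = 2.53×10²⁶ W.
Flux: S = L/(4πd²) = 2.53×10²⁶/(4π×(2.86×10¹¹)²) = 246 W m⁻².
From T_eq⁴ = S(1−A)/(4σ): 1−A = 4σT_eq⁴/S.
1−A = 4 × 5.67×10⁻⁸ × (138)⁴ / 246 = 0.335.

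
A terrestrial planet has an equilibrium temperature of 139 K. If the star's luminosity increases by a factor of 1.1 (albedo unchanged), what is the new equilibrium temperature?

T_eq ≈ 142 K

T_eq ∝ L^(1/4) · d^(−1/2).
T′ = 139 × 1.1^(1/4) = 142 K.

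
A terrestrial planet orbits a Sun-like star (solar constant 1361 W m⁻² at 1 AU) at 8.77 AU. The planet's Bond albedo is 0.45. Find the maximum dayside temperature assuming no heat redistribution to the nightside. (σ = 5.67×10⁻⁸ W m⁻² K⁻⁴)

T_ss ≈ 114 K

Flux at 8.77 AU: S = 1361/8.77² = 17.7 W m⁻².
With no redistribution each surface element balances locally: S(1−A) = σT⁴.
T = [17.7 × 0.55 / 5.67×10⁻⁸]^(1/4) = (1.72×10⁸)^(1/4) = 114 K.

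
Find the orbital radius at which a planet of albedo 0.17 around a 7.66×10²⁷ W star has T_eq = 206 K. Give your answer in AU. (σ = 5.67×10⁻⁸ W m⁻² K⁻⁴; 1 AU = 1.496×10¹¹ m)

From T_eq⁴ = L(1−A)/(16πσd²): d = √[L(1−A)/(16πσT_eq⁴)].
d = √[7.66×10²⁷ × 0.83 / (16π × 5.67×10⁻⁸ × (206)⁴)] = 1.11×10¹² m = 7.44 AU.

d ≈ 7.44 AU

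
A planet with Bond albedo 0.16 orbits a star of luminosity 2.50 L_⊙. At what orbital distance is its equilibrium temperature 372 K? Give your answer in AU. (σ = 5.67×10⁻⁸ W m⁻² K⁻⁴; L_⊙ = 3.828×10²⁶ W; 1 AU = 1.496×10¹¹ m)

d ≈ 0.811 AU

L = 2.50 × 3.828×10²⁶ = 9.57×10²⁶ W.
From T_eq⁴ = L(1−A)/(16πσd²): d = √[L(1−A)/(16πσT_eq⁴)].
d = √[9.57×10²⁶ × 0.84 / (16π × 5.67×10⁻⁸ × (372)⁴)] = 1.21×10¹¹ m = 0.811 AU.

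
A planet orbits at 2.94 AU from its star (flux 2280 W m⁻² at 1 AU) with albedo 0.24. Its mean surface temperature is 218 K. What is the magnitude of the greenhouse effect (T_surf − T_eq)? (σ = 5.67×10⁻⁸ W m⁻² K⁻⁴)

S = 2280/2.94² = 263.8 W m⁻².
T_eq = [S(1−A)/(4σ)]^(1/4) = [263.8×0.76/(4×5.67×10⁻⁸)]^(1/4) = 172.4 K.
ΔT = T_surf − T_eq = 218 − 172.4.

ΔT ≈ 45.6 K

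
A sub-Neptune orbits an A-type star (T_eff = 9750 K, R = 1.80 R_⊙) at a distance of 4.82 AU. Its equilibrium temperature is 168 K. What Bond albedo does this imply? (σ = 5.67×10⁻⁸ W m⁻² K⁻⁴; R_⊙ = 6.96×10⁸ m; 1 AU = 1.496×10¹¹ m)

R_⋆ = 1.80 × 6.96×10⁸ = 1.25×10⁹ m.
d = 4.82 AU = 7.21×10¹¹ m.
L = 4πR_⋆²σT_⋆⁴ = 4π(1.25×10⁹)² × 5.67×10⁻⁸ × (9750)⁴ = 1.01×10²⁸ W.
S = L/(4πd²) = 1550 W m⁻².
From T_eq⁴ = S(1−A)/(4σ): 1−A = 4σT_eq⁴/S.
1−A = 4 × 5.67×10⁻⁸ × (168)⁴ / 1550 = 0.117.

A ≈ 0.88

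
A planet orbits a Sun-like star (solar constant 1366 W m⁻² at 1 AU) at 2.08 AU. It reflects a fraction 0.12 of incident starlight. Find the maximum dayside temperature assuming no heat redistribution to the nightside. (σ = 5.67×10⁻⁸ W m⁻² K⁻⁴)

T_ss ≈ 265 K

Flux at 2.08 AU: S = 1366/2.08² = 316 W m⁻².
With no redistribution each surface element balances locally: S(1−A) = σT⁴.
T = [316 × 0.88 / 5.67×10⁻⁸]^(1/4) = (4.90×10⁹)^(1/4) = 265 K.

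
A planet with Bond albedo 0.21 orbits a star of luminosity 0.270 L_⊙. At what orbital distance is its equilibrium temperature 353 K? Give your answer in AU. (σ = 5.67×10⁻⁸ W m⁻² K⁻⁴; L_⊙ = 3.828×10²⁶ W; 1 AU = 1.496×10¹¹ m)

L = 0.270 × 3.828×10²⁶ = 1.03×10²⁶ W.
From T_eq⁴ = L(1−A)/(16πσd²): d = √[L(1−A)/(16πσT_eq⁴)].
d = √[1.03×10²⁶ × 0.79 / (16π × 5.67×10⁻⁸ × (353)⁴)] = 4.30×10¹⁰ m = 0.287 AU.

d ≈ 0.287 AU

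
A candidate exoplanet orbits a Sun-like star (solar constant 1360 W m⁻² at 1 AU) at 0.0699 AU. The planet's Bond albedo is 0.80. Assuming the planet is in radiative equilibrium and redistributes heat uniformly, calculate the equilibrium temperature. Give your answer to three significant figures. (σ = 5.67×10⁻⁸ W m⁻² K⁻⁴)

Flux at 0.0699 AU: S = 1360/0.0699² = 2.78×10⁵ W m⁻².
Energy balance: absorbed = emitted ⇒ πR²·S(1−A) = 4πR²·σT_eq⁴, so T_eq⁴ = S(1−A)/(4σ).
T_eq = [2.78×10⁵ × 0.20 / (4 × 5.67×10⁻⁸)]^(1/4) = (2.45×10¹¹)^(1/4) = 704 K.

T_eq ≈ 704 K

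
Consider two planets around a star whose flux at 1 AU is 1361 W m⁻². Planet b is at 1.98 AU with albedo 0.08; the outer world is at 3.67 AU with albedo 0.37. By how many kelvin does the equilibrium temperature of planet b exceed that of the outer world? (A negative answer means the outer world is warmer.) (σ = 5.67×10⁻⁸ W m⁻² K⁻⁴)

ΔT ≈ 64.3 K

T_eq = [S₀(1−A)/(4σd²)]^(1/4), so T ∝ (1−A)^(1/4) / √d.
T₁ = [1361×0.92/(4×5.67×10⁻⁸×1.98²)]^(1/4) = 193.72 K.
T₂ = [1361×0.63/(4×5.67×10⁻⁸×3.67²)]^(1/4) = 129.44 K.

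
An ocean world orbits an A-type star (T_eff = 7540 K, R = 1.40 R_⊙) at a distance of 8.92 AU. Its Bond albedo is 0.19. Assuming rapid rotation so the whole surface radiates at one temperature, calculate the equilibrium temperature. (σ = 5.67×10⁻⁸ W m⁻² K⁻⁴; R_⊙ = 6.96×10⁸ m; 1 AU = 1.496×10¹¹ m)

R_⋆ = 1.40 × 6.96×10⁸ = 9.74×10⁸ m.
d = 8.92 AU = 1.33×10¹² m.
L = 4πR_⋆²σT_⋆⁴ = 4π(9.74×10⁸)² × 5.67×10⁻⁸ × (7540)⁴ = 2.19×10²⁷ W.
S = L/(4πd²) = 97.7 W m⁻².
Energy balance: absorbed = emitted ⇒ πR²·S(1−A) = 4πR²·σT_eq⁴, so T_eq⁴ = S(1−A)/(4σ).
T_eq = [97.7 × 0.81 / (4 × 5.67×10⁻⁸)]^(1/4) = (3.49×10⁸)^(1/4) = 137 K.

T_eq ≈ 137 K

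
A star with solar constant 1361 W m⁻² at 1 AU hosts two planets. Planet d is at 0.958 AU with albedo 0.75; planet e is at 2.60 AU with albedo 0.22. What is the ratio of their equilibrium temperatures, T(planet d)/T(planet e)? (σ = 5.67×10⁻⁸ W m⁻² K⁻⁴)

T₁/T₂ ≈ 1.240

T_eq = [S₀(1−A)/(4σd²)]^(1/4), so T ∝ (1−A)^(1/4) / √d.
T₁ = [1361×0.25/(4×5.67×10⁻⁸×0.958²)]^(1/4) = 201.07 K.
T₂ = [1361×0.78/(4×5.67×10⁻⁸×2.60²)]^(1/4) = 162.21 K.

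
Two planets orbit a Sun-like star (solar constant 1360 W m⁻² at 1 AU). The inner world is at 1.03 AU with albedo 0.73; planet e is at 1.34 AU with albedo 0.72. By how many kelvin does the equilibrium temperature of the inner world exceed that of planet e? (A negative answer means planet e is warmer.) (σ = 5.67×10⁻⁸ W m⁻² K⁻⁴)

ΔT ≈ 22.8 K

T_eq = [S₀(1−A)/(4σd²)]^(1/4), so T ∝ (1−A)^(1/4) / √d.
T₁ = [1360×0.27/(4×5.67×10⁻⁸×1.03²)]^(1/4) = 197.65 K.
T₂ = [1360×0.28/(4×5.67×10⁻⁸×1.34²)]^(1/4) = 174.87 K.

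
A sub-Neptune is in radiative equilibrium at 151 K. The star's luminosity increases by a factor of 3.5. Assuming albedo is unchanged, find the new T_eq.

T_eq ∝ L^(1/4) · d^(−1/2).
T′ = 151 × 3.5^(1/4) = 207 K.

T_eq ≈ 207 K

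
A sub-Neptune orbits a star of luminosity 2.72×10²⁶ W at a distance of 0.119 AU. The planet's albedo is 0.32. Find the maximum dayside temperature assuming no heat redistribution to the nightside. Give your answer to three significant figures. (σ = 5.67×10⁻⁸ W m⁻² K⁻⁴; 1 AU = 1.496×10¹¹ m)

d = 0.119 AU = 1.78×10¹⁰ m.
Flux: S = L/(4πd²) = 2.72×10²⁶/(4π×(1.78×10¹⁰)²) = 6.83×10⁴ W m⁻².
With no redistribution each surface element balances locally: S(1−A) = σT⁴.
T = [6.83×10⁴ × 0.68 / 5.67×10⁻⁸]^(1/4) = (8.19×10¹¹)^(1/4) = 951 K.

T_ss ≈ 951 K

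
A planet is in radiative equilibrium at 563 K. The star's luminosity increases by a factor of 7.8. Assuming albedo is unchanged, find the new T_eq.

T_eq ∝ L^(1/4) · d^(−1/2).
T′ = 563 × 7.8^(1/4) = 941 K.

T_eq ≈ 941 K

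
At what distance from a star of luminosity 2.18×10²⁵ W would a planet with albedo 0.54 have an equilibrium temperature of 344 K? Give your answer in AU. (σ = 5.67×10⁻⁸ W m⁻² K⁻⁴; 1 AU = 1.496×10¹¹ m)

From T_eq⁴ = L(1−A)/(16πσd²): d = √[L(1−A)/(16πσT_eq⁴)].
d = √[2.18×10²⁵ × 0.46 / (16π × 5.67×10⁻⁸ × (344)⁴)] = 1.59×10¹⁰ m = 0.106 AU.

d ≈ 0.106 AU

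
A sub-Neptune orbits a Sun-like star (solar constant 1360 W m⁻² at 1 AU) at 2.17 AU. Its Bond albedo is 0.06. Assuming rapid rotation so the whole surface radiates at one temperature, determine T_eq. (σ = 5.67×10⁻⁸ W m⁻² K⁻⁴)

T_eq ≈ 186 K

Flux at 2.17 AU: S = 1360/2.17² = 289 W m⁻².
Energy balance: absorbed = emitted ⇒ πR²·S(1−A) = 4πR²·σT_eq⁴, so T_eq⁴ = S(1−A)/(4σ).
T_eq = [289 × 0.94 / (4 × 5.67×10⁻⁸)]^(1/4) = (1.20×10⁹)^(1/4) = 186 K.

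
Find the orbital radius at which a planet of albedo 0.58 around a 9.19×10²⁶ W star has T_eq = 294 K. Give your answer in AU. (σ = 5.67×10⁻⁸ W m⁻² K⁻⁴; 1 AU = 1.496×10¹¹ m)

d ≈ 0.900 AU

From T_eq⁴ = L(1−A)/(16πσd²): d = √[L(1−A)/(16πσT_eq⁴)].
d = √[9.19×10²⁶ × 0.42 / (16π × 5.67×10⁻⁸ × (294)⁴)] = 1.35×10¹¹ m = 0.900 AU.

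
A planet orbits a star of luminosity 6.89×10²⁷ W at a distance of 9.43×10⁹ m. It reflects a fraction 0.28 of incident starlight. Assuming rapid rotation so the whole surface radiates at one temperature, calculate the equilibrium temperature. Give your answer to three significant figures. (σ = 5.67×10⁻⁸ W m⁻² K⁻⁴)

Flux: S = L/(4πd²) = 6.89×10²⁷/(4π×(9.43×10⁹)²) = 6.17×10⁶ W m⁻².
Energy balance: absorbed = emitted ⇒ πR²·S(1−A) = 4πR²·σT_eq⁴, so T_eq⁴ = S(1−A)/(4σ).
T_eq = [6.17×10⁶ × 0.72 / (4 × 5.67×10⁻⁸)]^(1/4) = (1.96×10¹³)^(1/4) = 2100 K.

T_eq ≈ 2100 K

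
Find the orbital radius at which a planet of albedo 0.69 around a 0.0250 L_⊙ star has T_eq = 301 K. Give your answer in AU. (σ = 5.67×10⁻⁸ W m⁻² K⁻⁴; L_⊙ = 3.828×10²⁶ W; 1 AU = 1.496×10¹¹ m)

d ≈ 0.0753 AU

L = 0.0250 × 3.828×10²⁶ = 9.57×10²⁴ W.
From T_eq⁴ = L(1−A)/(16πσd²): d = √[L(1−A)/(16πσT_eq⁴)].
d = √[9.57×10²⁴ × 0.31 / (16π × 5.67×10⁻⁸ × (301)⁴)] = 1.13×10¹⁰ m = 0.0753 AU.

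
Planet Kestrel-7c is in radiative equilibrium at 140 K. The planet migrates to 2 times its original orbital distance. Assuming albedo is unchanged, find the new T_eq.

T_eq ≈ 99.0 K

T_eq ∝ L^(1/4) · d^(−1/2).
T′ = 140 / 2^(1/2) = 99.0 K.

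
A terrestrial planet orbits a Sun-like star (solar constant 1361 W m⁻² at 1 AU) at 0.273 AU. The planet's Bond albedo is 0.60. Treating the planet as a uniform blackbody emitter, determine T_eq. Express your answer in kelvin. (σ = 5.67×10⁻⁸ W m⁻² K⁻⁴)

Flux at 0.273 AU: S = 1361/0.273² = 1.83×10⁴ W m⁻².
Energy balance: absorbed = emitted ⇒ πR²·S(1−A) = 4πR²·σT_eq⁴, so T_eq⁴ = S(1−A)/(4σ).
T_eq = [1.83×10⁴ × 0.40 / (4 × 5.67×10⁻⁸)]^(1/4) = (3.22×10¹⁰)^(1/4) = 424 K.

T_eq ≈ 424 K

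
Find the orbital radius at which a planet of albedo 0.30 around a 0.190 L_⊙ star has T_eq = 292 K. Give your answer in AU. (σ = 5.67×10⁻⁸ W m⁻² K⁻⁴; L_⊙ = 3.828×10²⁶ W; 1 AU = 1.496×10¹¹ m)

d ≈ 0.331 AU

L = 0.190 × 3.828×10²⁶ = 7.27×10²⁵ W.
From T_eq⁴ = L(1−A)/(16πσd²): d = √[L(1−A)/(16πσT_eq⁴)].
d = √[7.27×10²⁵ × 0.70 / (16π × 5.67×10⁻⁸ × (292)⁴)] = 4.96×10¹⁰ m = 0.331 AU.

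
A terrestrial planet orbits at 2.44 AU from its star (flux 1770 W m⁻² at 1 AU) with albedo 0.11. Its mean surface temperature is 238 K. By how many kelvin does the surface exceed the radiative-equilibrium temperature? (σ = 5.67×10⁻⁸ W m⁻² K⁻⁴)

S = 1770/2.44² = 297.3 W m⁻².
T_eq = [S(1−A)/(4σ)]^(1/4) = [297.3×0.89/(4×5.67×10⁻⁸)]^(1/4) = 184.8 K.
ΔT = T_surf − T_eq = 238 − 184.8.

ΔT ≈ 53.2 K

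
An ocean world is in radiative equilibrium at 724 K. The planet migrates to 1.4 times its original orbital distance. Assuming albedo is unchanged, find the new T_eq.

T_eq ≈ 612 K

T_eq ∝ L^(1/4) · d^(−1/2).
T′ = 724 / 1.4^(1/2) = 612 K.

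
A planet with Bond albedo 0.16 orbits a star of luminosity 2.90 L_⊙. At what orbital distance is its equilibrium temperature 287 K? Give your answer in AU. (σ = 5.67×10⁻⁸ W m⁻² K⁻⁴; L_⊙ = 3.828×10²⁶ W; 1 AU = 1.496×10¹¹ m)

L = 2.90 × 3.828×10²⁶ = 1.11×10²⁷ W.
From T_eq⁴ = L(1−A)/(16πσd²): d = √[L(1−A)/(16πσT_eq⁴)].
d = √[1.11×10²⁷ × 0.84 / (16π × 5.67×10⁻⁸ × (287)⁴)] = 2.20×10¹¹ m = 1.47 AU.

d ≈ 1.47 AU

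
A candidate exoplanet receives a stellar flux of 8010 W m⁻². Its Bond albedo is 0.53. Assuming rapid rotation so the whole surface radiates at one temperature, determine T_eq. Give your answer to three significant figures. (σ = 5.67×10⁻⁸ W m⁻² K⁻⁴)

T_eq ≈ 359 K

Energy balance: absorbed = emitted ⇒ πR²·S(1−A) = 4πR²·σT_eq⁴, so T_eq⁴ = S(1−A)/(4σ).
T_eq = [8010 × 0.47 / (4 × 5.67×10⁻⁸)]^(1/4) = (1.66×10¹⁰)^(1/4) = 359 K.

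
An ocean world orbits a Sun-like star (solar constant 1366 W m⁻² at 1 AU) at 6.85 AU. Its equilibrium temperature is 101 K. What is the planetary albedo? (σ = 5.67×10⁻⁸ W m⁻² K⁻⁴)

A ≈ 0.19

Flux at 6.85 AU: S = 1366/6.85² = 29.1 W m⁻².
From T_eq⁴ = S(1−A)/(4σ): 1−A = 4σT_eq⁴/S.
1−A = 4 × 5.67×10⁻⁸ × (101)⁴ / 29.1 = 0.811.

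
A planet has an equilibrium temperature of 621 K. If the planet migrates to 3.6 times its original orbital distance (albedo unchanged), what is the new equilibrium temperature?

T_eq ≈ 327 K

T_eq ∝ L^(1/4) · d^(−1/2).
T′ = 621 / 3.6^(1/2) = 327 K.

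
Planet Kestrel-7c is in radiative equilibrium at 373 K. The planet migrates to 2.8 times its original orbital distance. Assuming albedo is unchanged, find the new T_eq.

T_eq ∝ L^(1/4) · d^(−1/2).
T′ = 373 / 2.8^(1/2) = 223 K.

T_eq ≈ 223 K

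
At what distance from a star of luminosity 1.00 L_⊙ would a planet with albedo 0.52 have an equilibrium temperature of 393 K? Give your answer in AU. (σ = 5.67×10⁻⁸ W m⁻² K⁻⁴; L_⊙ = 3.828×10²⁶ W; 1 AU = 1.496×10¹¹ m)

d ≈ 0.348 AU

L = 1.00 × 3.828×10²⁶ = 3.83×10²⁶ W.
From T_eq⁴ = L(1−A)/(16πσd²): d = √[L(1−A)/(16πσT_eq⁴)].
d = √[3.83×10²⁶ × 0.48 / (16π × 5.67×10⁻⁸ × (393)⁴)] = 5.20×10¹⁰ m = 0.348 AU.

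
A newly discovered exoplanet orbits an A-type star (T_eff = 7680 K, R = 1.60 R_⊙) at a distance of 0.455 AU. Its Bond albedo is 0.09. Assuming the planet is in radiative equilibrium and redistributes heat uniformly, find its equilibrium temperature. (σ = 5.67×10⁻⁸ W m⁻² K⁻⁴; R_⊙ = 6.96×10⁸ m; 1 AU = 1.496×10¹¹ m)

T_eq ≈ 678 K

R_⋆ = 1.60 × 6.96×10⁸ = 1.11×10⁹ m.
d = 0.455 AU = 6.81×10¹⁰ m.
L = 4πR_⋆²σT_⋆⁴ = 4π(1.11×10⁹)² × 5.67×10⁻⁸ × (7680)⁴ = 3.07×10²⁷ W.
S = L/(4πd²) = 5.28×10⁴ W m⁻².
Energy balance: absorbed = emitted ⇒ πR²·S(1−A) = 4πR²·σT_eq⁴, so T_eq⁴ = S(1−A)/(4σ).
T_eq = [5.28×10⁴ × 0.91 / (4 × 5.67×10⁻⁸)]^(1/4) = (2.12×10¹¹)^(1/4) = 678 K.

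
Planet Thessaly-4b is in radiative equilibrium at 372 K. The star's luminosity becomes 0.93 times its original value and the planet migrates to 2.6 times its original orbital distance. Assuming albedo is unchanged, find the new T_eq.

T_eq ≈ 227 K

T_eq ∝ L^(1/4) · d^(−1/2).
T′ = 372 × 0.93^(1/4) / 2.6^(1/2) = 227 K.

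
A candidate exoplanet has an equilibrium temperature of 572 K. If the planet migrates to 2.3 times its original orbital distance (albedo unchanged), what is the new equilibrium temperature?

T_eq ∝ L^(1/4) · d^(−1/2).
T′ = 572 / 2.3^(1/2) = 377 K.

T_eq ≈ 377 K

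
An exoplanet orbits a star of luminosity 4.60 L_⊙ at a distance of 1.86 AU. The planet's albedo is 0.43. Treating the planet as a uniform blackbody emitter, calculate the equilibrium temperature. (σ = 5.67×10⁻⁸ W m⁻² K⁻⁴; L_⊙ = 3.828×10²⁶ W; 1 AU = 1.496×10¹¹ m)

d = 1.86 AU = 2.78×10¹¹ m.
L = 4.60 × 3.828×10²⁶ = 1.76×10²⁷ W.
Flux: S = L/(4πd²) = 1.76×10²⁷/(4π×(2.78×10¹¹)²) = 1810 W m⁻².
Energy balance: absorbed = emitted ⇒ πR²·S(1−A) = 4πR²·σT_eq⁴, so T_eq⁴ = S(1−A)/(4σ).
T_eq = [1810 × 0.57 / (4 × 5.67×10⁻⁸)]^(1/4) = (4.55×10⁹)^(1/4) = 260 K.

T_eq ≈ 260 K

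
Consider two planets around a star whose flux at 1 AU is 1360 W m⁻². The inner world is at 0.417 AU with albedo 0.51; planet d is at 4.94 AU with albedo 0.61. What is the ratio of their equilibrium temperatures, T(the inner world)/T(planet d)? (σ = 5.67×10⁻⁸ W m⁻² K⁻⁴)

T_eq = [S₀(1−A)/(4σd²)]^(1/4), so T ∝ (1−A)^(1/4) / √d.
T₁ = [1360×0.49/(4×5.67×10⁻⁸×0.417²)]^(1/4) = 360.54 K.
T₂ = [1360×0.39/(4×5.67×10⁻⁸×4.94²)]^(1/4) = 98.94 K.

T₁/T₂ ≈ 3.644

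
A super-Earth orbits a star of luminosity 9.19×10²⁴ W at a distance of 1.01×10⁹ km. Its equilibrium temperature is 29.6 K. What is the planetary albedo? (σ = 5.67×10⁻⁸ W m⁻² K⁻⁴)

A ≈ 0.76

d = 1.01×10⁹ km = 1.01×10¹² m.
Flux: S = L/(4πd²) = 9.19×10²⁴/(4π×(1.01×10¹²)²) = 0.717 W m⁻².
From T_eq⁴ = S(1−A)/(4σ): 1−A = 4σT_eq⁴/S.
1−A = 4 × 5.67×10⁻⁸ × (29.6)⁴ / 0.717 = 0.243.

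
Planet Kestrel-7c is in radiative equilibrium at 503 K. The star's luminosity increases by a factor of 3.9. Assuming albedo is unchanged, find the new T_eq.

T_eq ∝ L^(1/4) · d^(−1/2).
T′ = 503 × 3.9^(1/4) = 707 K.

T_eq ≈ 707 K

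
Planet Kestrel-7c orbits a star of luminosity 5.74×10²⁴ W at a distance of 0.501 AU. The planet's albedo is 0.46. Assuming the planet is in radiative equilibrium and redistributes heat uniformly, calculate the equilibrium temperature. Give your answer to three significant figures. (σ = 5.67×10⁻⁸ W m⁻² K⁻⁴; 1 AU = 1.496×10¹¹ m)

d = 0.501 AU = 7.49×10¹⁰ m.
Flux: S = L/(4πd²) = 5.74×10²⁴/(4π×(7.49×10¹⁰)²) = 81.3 W m⁻².
Energy balance: absorbed = emitted ⇒ πR²·S(1−A) = 4πR²·σT_eq⁴, so T_eq⁴ = S(1−A)/(4σ).
T_eq = [81.3 × 0.54 / (4 × 5.67×10⁻⁸)]^(1/4) = (1.94×10⁸)^(1/4) = 118 K.

T_eq ≈ 118 K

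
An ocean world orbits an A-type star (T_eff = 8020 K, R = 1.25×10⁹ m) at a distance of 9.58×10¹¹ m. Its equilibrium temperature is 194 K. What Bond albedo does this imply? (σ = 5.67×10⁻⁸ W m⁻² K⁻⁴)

L = 4πR_⋆²σT_⋆⁴ = 4π(1.25×10⁹)² × 5.67×10⁻⁸ × (8020)⁴ = 4.61×10²⁷ W.
S = L/(4πd²) = 399 W m⁻².
From T_eq⁴ = S(1−A)/(4σ): 1−A = 4σT_eq⁴/S.
1−A = 4 × 5.67×10⁻⁸ × (194)⁴ / 399 = 0.804.

A ≈ 0.20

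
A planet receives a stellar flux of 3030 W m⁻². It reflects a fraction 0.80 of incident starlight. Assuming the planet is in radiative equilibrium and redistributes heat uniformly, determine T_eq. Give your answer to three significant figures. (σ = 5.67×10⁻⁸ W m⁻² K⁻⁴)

Energy balance: absorbed = emitted ⇒ πR²·S(1−A) = 4πR²·σT_eq⁴, so T_eq⁴ = S(1−A)/(4σ).
T_eq = [3030 × 0.20 / (4 × 5.67×10⁻⁸)]^(1/4) = (2.67×10⁹)^(1/4) = 227 K.

T_eq ≈ 227 K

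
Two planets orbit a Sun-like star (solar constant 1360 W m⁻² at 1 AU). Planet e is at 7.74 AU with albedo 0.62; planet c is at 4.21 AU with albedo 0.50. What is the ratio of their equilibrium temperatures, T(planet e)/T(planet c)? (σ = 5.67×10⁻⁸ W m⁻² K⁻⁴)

T_eq = [S₀(1−A)/(4σd²)]^(1/4), so T ∝ (1−A)^(1/4) / √d.
T₁ = [1360×0.38/(4×5.67×10⁻⁸×7.74²)]^(1/4) = 78.53 K.
T₂ = [1360×0.50/(4×5.67×10⁻⁸×4.21²)]^(1/4) = 114.04 K.

T₁/T₂ ≈ 0.689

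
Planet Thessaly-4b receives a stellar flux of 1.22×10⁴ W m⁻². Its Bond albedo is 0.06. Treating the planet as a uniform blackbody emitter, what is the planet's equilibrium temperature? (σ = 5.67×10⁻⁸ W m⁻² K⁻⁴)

Energy balance: absorbed = emitted ⇒ πR²·S(1−A) = 4πR²·σT_eq⁴, so T_eq⁴ = S(1−A)/(4σ).
T_eq = [1.22×10⁴ × 0.94 / (4 × 5.67×10⁻⁸)]^(1/4) = (5.06×10¹⁰)^(1/4) = 474 K.

T_eq ≈ 474 K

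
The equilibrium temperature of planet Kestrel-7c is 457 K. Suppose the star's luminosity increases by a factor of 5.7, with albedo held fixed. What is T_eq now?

T_eq ∝ L^(1/4) · d^(−1/2).
T′ = 457 × 5.7^(1/4) = 706 K.

T_eq ≈ 706 K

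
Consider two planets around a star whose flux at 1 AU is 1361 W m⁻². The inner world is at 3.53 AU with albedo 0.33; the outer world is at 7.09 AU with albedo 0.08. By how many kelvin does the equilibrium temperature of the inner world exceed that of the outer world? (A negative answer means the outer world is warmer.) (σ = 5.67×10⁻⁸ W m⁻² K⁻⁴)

ΔT ≈ 31.7 K

T_eq = [S₀(1−A)/(4σd²)]^(1/4), so T ∝ (1−A)^(1/4) / √d.
T₁ = [1361×0.67/(4×5.67×10⁻⁸×3.53²)]^(1/4) = 134.02 K.
T₂ = [1361×0.92/(4×5.67×10⁻⁸×7.09²)]^(1/4) = 102.37 K.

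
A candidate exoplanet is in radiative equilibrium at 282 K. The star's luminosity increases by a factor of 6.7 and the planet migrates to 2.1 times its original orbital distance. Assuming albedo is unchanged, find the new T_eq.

T_eq ∝ L^(1/4) · d^(−1/2).
T′ = 282 × 6.7^(1/4) / 2.1^(1/2) = 313 K.

T_eq ≈ 313 K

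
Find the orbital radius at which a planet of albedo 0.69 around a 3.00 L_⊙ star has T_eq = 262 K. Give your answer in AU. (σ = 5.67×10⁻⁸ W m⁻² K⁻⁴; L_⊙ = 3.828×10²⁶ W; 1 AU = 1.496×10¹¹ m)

L = 3.00 × 3.828×10²⁶ = 1.15×10²⁷ W.
From T_eq⁴ = L(1−A)/(16πσd²): d = √[L(1−A)/(16πσT_eq⁴)].
d = √[1.15×10²⁷ × 0.31 / (16π × 5.67×10⁻⁸ × (262)⁴)] = 1.63×10¹¹ m = 1.09 AU.

d ≈ 1.09 AU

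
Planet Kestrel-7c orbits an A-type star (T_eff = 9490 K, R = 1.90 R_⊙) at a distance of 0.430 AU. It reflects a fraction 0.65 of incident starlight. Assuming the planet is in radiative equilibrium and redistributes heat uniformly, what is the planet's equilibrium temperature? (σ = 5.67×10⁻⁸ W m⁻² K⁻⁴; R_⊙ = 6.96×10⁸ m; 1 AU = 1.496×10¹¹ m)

T_eq ≈ 740 K

R_⋆ = 1.90 × 6.96×10⁸ = 1.32×10⁹ m.
d = 0.430 AU = 6.43×10¹⁰ m.
L = 4πR_⋆²σT_⋆⁴ = 4π(1.32×10⁹)² × 5.67×10⁻⁸ × (9490)⁴ = 1.01×10²⁸ W.
S = L/(4πd²) = 1.94×10⁵ W m⁻².
Energy balance: absorbed = emitted ⇒ πR²·S(1−A) = 4πR²·σT_eq⁴, so T_eq⁴ = S(1−A)/(4σ).
T_eq = [1.94×10⁵ × 0.35 / (4 × 5.67×10⁻⁸)]^(1/4) = (3.00×10¹¹)^(1/4) = 740 K.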